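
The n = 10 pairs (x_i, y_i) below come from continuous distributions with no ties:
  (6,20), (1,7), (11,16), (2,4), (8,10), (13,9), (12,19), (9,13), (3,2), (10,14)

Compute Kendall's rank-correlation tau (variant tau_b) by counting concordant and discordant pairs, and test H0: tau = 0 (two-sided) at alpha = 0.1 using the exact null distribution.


Step 1: Enumerate the 45 unordered pairs (i,j) with i<j and classify each by sign(x_j-x_i) * sign(y_j-y_i).
  (1,2):dx=-5,dy=-13->C; (1,3):dx=+5,dy=-4->D; (1,4):dx=-4,dy=-16->C; (1,5):dx=+2,dy=-10->D
  (1,6):dx=+7,dy=-11->D; (1,7):dx=+6,dy=-1->D; (1,8):dx=+3,dy=-7->D; (1,9):dx=-3,dy=-18->C
  (1,10):dx=+4,dy=-6->D; (2,3):dx=+10,dy=+9->C; (2,4):dx=+1,dy=-3->D; (2,5):dx=+7,dy=+3->C
  (2,6):dx=+12,dy=+2->C; (2,7):dx=+11,dy=+12->C; (2,8):dx=+8,dy=+6->C; (2,9):dx=+2,dy=-5->D
  (2,10):dx=+9,dy=+7->C; (3,4):dx=-9,dy=-12->C; (3,5):dx=-3,dy=-6->C; (3,6):dx=+2,dy=-7->D
  (3,7):dx=+1,dy=+3->C; (3,8):dx=-2,dy=-3->C; (3,9):dx=-8,dy=-14->C; (3,10):dx=-1,dy=-2->C
  (4,5):dx=+6,dy=+6->C; (4,6):dx=+11,dy=+5->C; (4,7):dx=+10,dy=+15->C; (4,8):dx=+7,dy=+9->C
  (4,9):dx=+1,dy=-2->D; (4,10):dx=+8,dy=+10->C; (5,6):dx=+5,dy=-1->D; (5,7):dx=+4,dy=+9->C
  (5,8):dx=+1,dy=+3->C; (5,9):dx=-5,dy=-8->C; (5,10):dx=+2,dy=+4->C; (6,7):dx=-1,dy=+10->D
  (6,8):dx=-4,dy=+4->D; (6,9):dx=-10,dy=-7->C; (6,10):dx=-3,dy=+5->D; (7,8):dx=-3,dy=-6->C
  (7,9):dx=-9,dy=-17->C; (7,10):dx=-2,dy=-5->C; (8,9):dx=-6,dy=-11->C; (8,10):dx=+1,dy=+1->C
  (9,10):dx=+7,dy=+12->C
Step 2: C = 31, D = 14, total pairs = 45.
Step 3: tau = (C - D)/(n(n-1)/2) = (31 - 14)/45 = 0.377778.
Step 4: Exact two-sided p-value (enumerate n! = 3628800 permutations of y under H0): p = 0.155742.
Step 5: alpha = 0.1. fail to reject H0.

tau_b = 0.3778 (C=31, D=14), p = 0.155742, fail to reject H0.


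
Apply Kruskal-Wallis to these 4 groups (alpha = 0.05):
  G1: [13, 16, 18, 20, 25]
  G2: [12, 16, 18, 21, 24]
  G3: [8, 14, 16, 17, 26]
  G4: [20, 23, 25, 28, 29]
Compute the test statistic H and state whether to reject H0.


Step 1: Combine all N = 20 observations and assign midranks.
sorted (value, group, rank): (8,G3,1), (12,G2,2), (13,G1,3), (14,G3,4), (16,G1,6), (16,G2,6), (16,G3,6), (17,G3,8), (18,G1,9.5), (18,G2,9.5), (20,G1,11.5), (20,G4,11.5), (21,G2,13), (23,G4,14), (24,G2,15), (25,G1,16.5), (25,G4,16.5), (26,G3,18), (28,G4,19), (29,G4,20)
Step 2: Sum ranks within each group.
R_1 = 46.5 (n_1 = 5)
R_2 = 45.5 (n_2 = 5)
R_3 = 37 (n_3 = 5)
R_4 = 81 (n_4 = 5)
Step 3: H = 12/(N(N+1)) * sum(R_i^2/n_i) - 3(N+1)
     = 12/(20*21) * (46.5^2/5 + 45.5^2/5 + 37^2/5 + 81^2/5) - 3*21
     = 0.028571 * 2432.5 - 63
     = 6.500000.
Step 4: Ties present; correction factor C = 1 - 42/(20^3 - 20) = 0.994737. Corrected H = 6.500000 / 0.994737 = 6.534392.
Step 5: Under H0, H ~ chi^2(3); p-value = 0.088316.
Step 6: alpha = 0.05. fail to reject H0.

H = 6.5344, df = 3, p = 0.088316, fail to reject H0.


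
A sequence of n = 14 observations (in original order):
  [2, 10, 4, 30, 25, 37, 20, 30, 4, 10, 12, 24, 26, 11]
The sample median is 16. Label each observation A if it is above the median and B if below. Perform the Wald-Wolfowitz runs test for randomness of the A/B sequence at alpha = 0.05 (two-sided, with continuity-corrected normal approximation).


Step 1: Compute median = 16; label A = above, B = below.
Labels in order: BBBAAAAABBBAAB  (n_A = 7, n_B = 7)
Step 2: Count runs R = 5.
Step 3: Under H0 (random ordering), E[R] = 2*n_A*n_B/(n_A+n_B) + 1 = 2*7*7/14 + 1 = 8.0000.
        Var[R] = 2*n_A*n_B*(2*n_A*n_B - n_A - n_B) / ((n_A+n_B)^2 * (n_A+n_B-1)) = 8232/2548 = 3.2308.
        SD[R] = 1.7974.
Step 4: Continuity-corrected z = (R + 0.5 - E[R]) / SD[R] = (5 + 0.5 - 8.0000) / 1.7974 = -1.3909.
Step 5: Two-sided p-value via normal approximation = 2*(1 - Phi(|z|)) = 0.164264.
Step 6: alpha = 0.05. fail to reject H0.

R = 5, z = -1.3909, p = 0.164264, fail to reject H0.


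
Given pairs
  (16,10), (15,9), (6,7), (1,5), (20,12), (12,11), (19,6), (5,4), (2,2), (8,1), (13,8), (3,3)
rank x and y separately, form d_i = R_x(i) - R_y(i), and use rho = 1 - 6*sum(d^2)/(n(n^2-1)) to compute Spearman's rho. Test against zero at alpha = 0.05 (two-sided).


Step 1: Rank x and y separately (midranks; no ties here).
rank(x): 16->10, 15->9, 6->5, 1->1, 20->12, 12->7, 19->11, 5->4, 2->2, 8->6, 13->8, 3->3
rank(y): 10->10, 9->9, 7->7, 5->5, 12->12, 11->11, 6->6, 4->4, 2->2, 1->1, 8->8, 3->3
Step 2: d_i = R_x(i) - R_y(i); compute d_i^2.
  (10-10)^2=0, (9-9)^2=0, (5-7)^2=4, (1-5)^2=16, (12-12)^2=0, (7-11)^2=16, (11-6)^2=25, (4-4)^2=0, (2-2)^2=0, (6-1)^2=25, (8-8)^2=0, (3-3)^2=0
sum(d^2) = 86.
Step 3: rho = 1 - 6*86 / (12*(12^2 - 1)) = 1 - 516/1716 = 0.699301.
Step 4: Under H0, t = rho * sqrt((n-2)/(1-rho^2)) = 3.0936 ~ t(10).
Step 5: Two-sided p-value from the t-distribution with 10 df = 0.011374.
Step 6: alpha = 0.05. reject H0.

rho = 0.6993, p = 0.011374, reject H0 at alpha = 0.05.


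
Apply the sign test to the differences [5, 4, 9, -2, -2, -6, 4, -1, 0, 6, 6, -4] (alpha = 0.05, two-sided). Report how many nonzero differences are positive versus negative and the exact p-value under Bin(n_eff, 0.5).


Step 1: Discard zero differences. Original n = 12; n_eff = number of nonzero differences = 11.
Nonzero differences (with sign): +5, +4, +9, -2, -2, -6, +4, -1, +6, +6, -4
Step 2: Count signs: positive = 6, negative = 5.
Step 3: Under H0: P(positive) = 0.5, so the number of positives S ~ Bin(11, 0.5).
Step 4: Two-sided exact p-value = sum of Bin(11,0.5) probabilities at or below the observed probability = 1.000000.
Step 5: alpha = 0.05. fail to reject H0.

n_eff = 11, pos = 6, neg = 5, p = 1.000000, fail to reject H0.


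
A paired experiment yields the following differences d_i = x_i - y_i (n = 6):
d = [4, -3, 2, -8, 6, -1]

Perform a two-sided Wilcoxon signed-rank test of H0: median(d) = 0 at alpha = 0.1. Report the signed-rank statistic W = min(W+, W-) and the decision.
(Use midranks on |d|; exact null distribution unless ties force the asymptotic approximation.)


Step 1: Drop any zero differences (none here) and take |d_i|.
|d| = [4, 3, 2, 8, 6, 1]
Step 2: Midrank |d_i| (ties get averaged ranks).
ranks: |4|->4, |3|->3, |2|->2, |8|->6, |6|->5, |1|->1
Step 3: Attach original signs; sum ranks with positive sign and with negative sign.
W+ = 4 + 2 + 5 = 11
W- = 3 + 6 + 1 = 10
(Check: W+ + W- = 21 should equal n(n+1)/2 = 21.)
Step 4: Test statistic W = min(W+, W-) = 10.
Step 5: No ties, so the exact null distribution over the 2^6 = 64 sign assignments gives the two-sided p-value = 1.000000.
Step 6: alpha = 0.1. fail to reject H0.

W+ = 11, W- = 10, W = min = 10, p = 1.000000, fail to reject H0.


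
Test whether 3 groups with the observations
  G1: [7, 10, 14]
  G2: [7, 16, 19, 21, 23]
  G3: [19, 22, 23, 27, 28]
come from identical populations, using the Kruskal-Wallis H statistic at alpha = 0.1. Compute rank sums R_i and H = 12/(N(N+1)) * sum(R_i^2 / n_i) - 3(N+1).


Step 1: Combine all N = 13 observations and assign midranks.
sorted (value, group, rank): (7,G1,1.5), (7,G2,1.5), (10,G1,3), (14,G1,4), (16,G2,5), (19,G2,6.5), (19,G3,6.5), (21,G2,8), (22,G3,9), (23,G2,10.5), (23,G3,10.5), (27,G3,12), (28,G3,13)
Step 2: Sum ranks within each group.
R_1 = 8.5 (n_1 = 3)
R_2 = 31.5 (n_2 = 5)
R_3 = 51 (n_3 = 5)
Step 3: H = 12/(N(N+1)) * sum(R_i^2/n_i) - 3(N+1)
     = 12/(13*14) * (8.5^2/3 + 31.5^2/5 + 51^2/5) - 3*14
     = 0.065934 * 742.733 - 42
     = 6.971429.
Step 4: Ties present; correction factor C = 1 - 18/(13^3 - 13) = 0.991758. Corrected H = 6.971429 / 0.991758 = 7.029363.
Step 5: Under H0, H ~ chi^2(2); p-value = 0.029757.
Step 6: alpha = 0.1. reject H0.

H = 7.0294, df = 2, p = 0.029757, reject H0.


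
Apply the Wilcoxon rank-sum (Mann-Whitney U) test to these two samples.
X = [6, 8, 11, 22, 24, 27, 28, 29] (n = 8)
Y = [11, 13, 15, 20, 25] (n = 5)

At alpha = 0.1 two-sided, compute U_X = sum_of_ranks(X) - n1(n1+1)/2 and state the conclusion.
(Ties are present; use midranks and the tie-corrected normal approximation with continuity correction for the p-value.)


Step 1: Combine and sort all 13 observations; assign midranks.
sorted (value, group): (6,X), (8,X), (11,X), (11,Y), (13,Y), (15,Y), (20,Y), (22,X), (24,X), (25,Y), (27,X), (28,X), (29,X)
ranks: 6->1, 8->2, 11->3.5, 11->3.5, 13->5, 15->6, 20->7, 22->8, 24->9, 25->10, 27->11, 28->12, 29->13
Step 2: Rank sum for X: R1 = 1 + 2 + 3.5 + 8 + 9 + 11 + 12 + 13 = 59.5.
Step 3: U_X = R1 - n1(n1+1)/2 = 59.5 - 8*9/2 = 59.5 - 36 = 23.5.
       U_Y = n1*n2 - U_X = 40 - 23.5 = 16.5.
Step 4: Ties are present, so use the tie-corrected normal approximation (with continuity correction) for the p-value.
Step 5: p-value = 0.660111; compare to alpha = 0.1. fail to reject H0.

U_X = 23.5, p = 0.660111, fail to reject H0 at alpha = 0.1.


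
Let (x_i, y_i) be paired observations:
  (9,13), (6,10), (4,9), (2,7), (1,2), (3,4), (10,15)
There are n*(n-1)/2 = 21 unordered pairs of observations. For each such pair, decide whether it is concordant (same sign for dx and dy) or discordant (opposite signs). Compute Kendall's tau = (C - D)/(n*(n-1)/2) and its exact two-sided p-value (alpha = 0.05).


Step 1: Enumerate the 21 unordered pairs (i,j) with i<j and classify each by sign(x_j-x_i) * sign(y_j-y_i).
  (1,2):dx=-3,dy=-3->C; (1,3):dx=-5,dy=-4->C; (1,4):dx=-7,dy=-6->C; (1,5):dx=-8,dy=-11->C
  (1,6):dx=-6,dy=-9->C; (1,7):dx=+1,dy=+2->C; (2,3):dx=-2,dy=-1->C; (2,4):dx=-4,dy=-3->C
  (2,5):dx=-5,dy=-8->C; (2,6):dx=-3,dy=-6->C; (2,7):dx=+4,dy=+5->C; (3,4):dx=-2,dy=-2->C
  (3,5):dx=-3,dy=-7->C; (3,6):dx=-1,dy=-5->C; (3,7):dx=+6,dy=+6->C; (4,5):dx=-1,dy=-5->C
  (4,6):dx=+1,dy=-3->D; (4,7):dx=+8,dy=+8->C; (5,6):dx=+2,dy=+2->C; (5,7):dx=+9,dy=+13->C
  (6,7):dx=+7,dy=+11->C
Step 2: C = 20, D = 1, total pairs = 21.
Step 3: tau = (C - D)/(n(n-1)/2) = (20 - 1)/21 = 0.904762.
Step 4: Exact two-sided p-value (enumerate n! = 5040 permutations of y under H0): p = 0.002778.
Step 5: alpha = 0.05. reject H0.

tau_b = 0.9048 (C=20, D=1), p = 0.002778, reject H0.


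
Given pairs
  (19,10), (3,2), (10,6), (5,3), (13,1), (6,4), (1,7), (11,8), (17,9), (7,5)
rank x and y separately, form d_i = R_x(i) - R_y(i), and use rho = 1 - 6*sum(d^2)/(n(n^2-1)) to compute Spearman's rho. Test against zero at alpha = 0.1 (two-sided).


Step 1: Rank x and y separately (midranks; no ties here).
rank(x): 19->10, 3->2, 10->6, 5->3, 13->8, 6->4, 1->1, 11->7, 17->9, 7->5
rank(y): 10->10, 2->2, 6->6, 3->3, 1->1, 4->4, 7->7, 8->8, 9->9, 5->5
Step 2: d_i = R_x(i) - R_y(i); compute d_i^2.
  (10-10)^2=0, (2-2)^2=0, (6-6)^2=0, (3-3)^2=0, (8-1)^2=49, (4-4)^2=0, (1-7)^2=36, (7-8)^2=1, (9-9)^2=0, (5-5)^2=0
sum(d^2) = 86.
Step 3: rho = 1 - 6*86 / (10*(10^2 - 1)) = 1 - 516/990 = 0.478788.
Step 4: Under H0, t = rho * sqrt((n-2)/(1-rho^2)) = 1.5425 ~ t(8).
Step 5: Two-sided p-value from the t-distribution with 8 df = 0.161523.
Step 6: alpha = 0.1. fail to reject H0.

rho = 0.4788, p = 0.161523, fail to reject H0 at alpha = 0.1.


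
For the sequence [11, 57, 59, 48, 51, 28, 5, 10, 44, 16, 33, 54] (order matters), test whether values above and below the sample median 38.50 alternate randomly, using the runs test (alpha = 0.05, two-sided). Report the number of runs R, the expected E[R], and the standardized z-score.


Step 1: Compute median = 38.50; label A = above, B = below.
Labels in order: BAAAABBBABBA  (n_A = 6, n_B = 6)
Step 2: Count runs R = 6.
Step 3: Under H0 (random ordering), E[R] = 2*n_A*n_B/(n_A+n_B) + 1 = 2*6*6/12 + 1 = 7.0000.
        Var[R] = 2*n_A*n_B*(2*n_A*n_B - n_A - n_B) / ((n_A+n_B)^2 * (n_A+n_B-1)) = 4320/1584 = 2.7273.
        SD[R] = 1.6514.
Step 4: Continuity-corrected z = (R + 0.5 - E[R]) / SD[R] = (6 + 0.5 - 7.0000) / 1.6514 = -0.3028.
Step 5: Two-sided p-value via normal approximation = 2*(1 - Phi(|z|)) = 0.762069.
Step 6: alpha = 0.05. fail to reject H0.

R = 6, z = -0.3028, p = 0.762069, fail to reject H0.


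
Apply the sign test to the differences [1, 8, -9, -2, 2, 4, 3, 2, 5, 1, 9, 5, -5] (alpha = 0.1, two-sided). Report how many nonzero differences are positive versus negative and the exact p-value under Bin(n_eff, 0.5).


Step 1: Discard zero differences. Original n = 13; n_eff = number of nonzero differences = 13.
Nonzero differences (with sign): +1, +8, -9, -2, +2, +4, +3, +2, +5, +1, +9, +5, -5
Step 2: Count signs: positive = 10, negative = 3.
Step 3: Under H0: P(positive) = 0.5, so the number of positives S ~ Bin(13, 0.5).
Step 4: Two-sided exact p-value = sum of Bin(13,0.5) probabilities at or below the observed probability = 0.092285.
Step 5: alpha = 0.1. reject H0.

n_eff = 13, pos = 10, neg = 3, p = 0.092285, reject H0.


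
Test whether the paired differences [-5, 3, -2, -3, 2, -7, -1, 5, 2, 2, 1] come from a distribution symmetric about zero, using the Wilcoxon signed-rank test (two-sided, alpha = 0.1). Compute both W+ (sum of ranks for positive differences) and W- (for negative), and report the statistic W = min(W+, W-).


Step 1: Drop any zero differences (none here) and take |d_i|.
|d| = [5, 3, 2, 3, 2, 7, 1, 5, 2, 2, 1]
Step 2: Midrank |d_i| (ties get averaged ranks).
ranks: |5|->9.5, |3|->7.5, |2|->4.5, |3|->7.5, |2|->4.5, |7|->11, |1|->1.5, |5|->9.5, |2|->4.5, |2|->4.5, |1|->1.5
Step 3: Attach original signs; sum ranks with positive sign and with negative sign.
W+ = 7.5 + 4.5 + 9.5 + 4.5 + 4.5 + 1.5 = 32
W- = 9.5 + 4.5 + 7.5 + 11 + 1.5 = 34
(Check: W+ + W- = 66 should equal n(n+1)/2 = 66.)
Step 4: Test statistic W = min(W+, W-) = 32.
Step 5: Ties in |d|, so use the tie-corrected normal approximation.
        E[W] = n(n+1)/4 = 11*12/4 = 33.
        Tie groups: |d|=1 (t=2), |d|=2 (t=4), |d|=3 (t=2), |d|=5 (t=2); sum(t^3 - t) = 78.
        Var[W] = n(n+1)(2n+1)/24 - sum(t^3-t)/48 = 3036/24 - 78/48 = 124.875.
        z = (W - E[W]) / sqrt(Var[W]) = (32 - 33) / 11.1747 = -0.0895.
        Two-sided p = 2*Phi(z) = 0.928695.
Step 6: alpha = 0.1. fail to reject H0.

W+ = 32, W- = 34, W = min = 32, p = 0.928695, fail to reject H0.


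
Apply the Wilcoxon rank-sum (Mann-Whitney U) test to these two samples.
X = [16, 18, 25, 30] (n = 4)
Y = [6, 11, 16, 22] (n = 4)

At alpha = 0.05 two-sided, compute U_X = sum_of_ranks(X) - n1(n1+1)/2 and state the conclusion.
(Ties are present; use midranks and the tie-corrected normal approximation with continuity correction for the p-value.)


Step 1: Combine and sort all 8 observations; assign midranks.
sorted (value, group): (6,Y), (11,Y), (16,X), (16,Y), (18,X), (22,Y), (25,X), (30,X)
ranks: 6->1, 11->2, 16->3.5, 16->3.5, 18->5, 22->6, 25->7, 30->8
Step 2: Rank sum for X: R1 = 3.5 + 5 + 7 + 8 = 23.5.
Step 3: U_X = R1 - n1(n1+1)/2 = 23.5 - 4*5/2 = 23.5 - 10 = 13.5.
       U_Y = n1*n2 - U_X = 16 - 13.5 = 2.5.
Step 4: Ties are present, so use the tie-corrected normal approximation (with continuity correction) for the p-value.
Step 5: p-value = 0.146489; compare to alpha = 0.05. fail to reject H0.

U_X = 13.5, p = 0.146489, fail to reject H0 at alpha = 0.05.


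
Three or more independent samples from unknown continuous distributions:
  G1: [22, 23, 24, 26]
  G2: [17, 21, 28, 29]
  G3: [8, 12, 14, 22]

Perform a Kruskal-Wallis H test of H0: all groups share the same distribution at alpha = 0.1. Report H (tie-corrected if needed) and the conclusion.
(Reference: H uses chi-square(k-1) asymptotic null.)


Step 1: Combine all N = 12 observations and assign midranks.
sorted (value, group, rank): (8,G3,1), (12,G3,2), (14,G3,3), (17,G2,4), (21,G2,5), (22,G1,6.5), (22,G3,6.5), (23,G1,8), (24,G1,9), (26,G1,10), (28,G2,11), (29,G2,12)
Step 2: Sum ranks within each group.
R_1 = 33.5 (n_1 = 4)
R_2 = 32 (n_2 = 4)
R_3 = 12.5 (n_3 = 4)
Step 3: H = 12/(N(N+1)) * sum(R_i^2/n_i) - 3(N+1)
     = 12/(12*13) * (33.5^2/4 + 32^2/4 + 12.5^2/4) - 3*13
     = 0.076923 * 575.625 - 39
     = 5.278846.
Step 4: Ties present; correction factor C = 1 - 6/(12^3 - 12) = 0.996503. Corrected H = 5.278846 / 0.996503 = 5.297368.
Step 5: Under H0, H ~ chi^2(2); p-value = 0.070744.
Step 6: alpha = 0.1. reject H0.

H = 5.2974, df = 2, p = 0.070744, reject H0.


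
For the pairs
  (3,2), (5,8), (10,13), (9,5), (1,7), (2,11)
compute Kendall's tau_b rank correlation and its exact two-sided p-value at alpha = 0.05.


Step 1: Enumerate the 15 unordered pairs (i,j) with i<j and classify each by sign(x_j-x_i) * sign(y_j-y_i).
  (1,2):dx=+2,dy=+6->C; (1,3):dx=+7,dy=+11->C; (1,4):dx=+6,dy=+3->C; (1,5):dx=-2,dy=+5->D
  (1,6):dx=-1,dy=+9->D; (2,3):dx=+5,dy=+5->C; (2,4):dx=+4,dy=-3->D; (2,5):dx=-4,dy=-1->C
  (2,6):dx=-3,dy=+3->D; (3,4):dx=-1,dy=-8->C; (3,5):dx=-9,dy=-6->C; (3,6):dx=-8,dy=-2->C
  (4,5):dx=-8,dy=+2->D; (4,6):dx=-7,dy=+6->D; (5,6):dx=+1,dy=+4->C
Step 2: C = 9, D = 6, total pairs = 15.
Step 3: tau = (C - D)/(n(n-1)/2) = (9 - 6)/15 = 0.200000.
Step 4: Exact two-sided p-value (enumerate n! = 720 permutations of y under H0): p = 0.719444.
Step 5: alpha = 0.05. fail to reject H0.

tau_b = 0.2000 (C=9, D=6), p = 0.719444, fail to reject H0.


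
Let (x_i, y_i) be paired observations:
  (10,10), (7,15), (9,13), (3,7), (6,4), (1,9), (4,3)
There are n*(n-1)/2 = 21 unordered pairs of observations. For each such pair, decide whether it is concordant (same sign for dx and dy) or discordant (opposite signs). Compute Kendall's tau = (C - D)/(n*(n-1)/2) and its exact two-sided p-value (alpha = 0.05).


Step 1: Enumerate the 21 unordered pairs (i,j) with i<j and classify each by sign(x_j-x_i) * sign(y_j-y_i).
  (1,2):dx=-3,dy=+5->D; (1,3):dx=-1,dy=+3->D; (1,4):dx=-7,dy=-3->C; (1,5):dx=-4,dy=-6->C
  (1,6):dx=-9,dy=-1->C; (1,7):dx=-6,dy=-7->C; (2,3):dx=+2,dy=-2->D; (2,4):dx=-4,dy=-8->C
  (2,5):dx=-1,dy=-11->C; (2,6):dx=-6,dy=-6->C; (2,7):dx=-3,dy=-12->C; (3,4):dx=-6,dy=-6->C
  (3,5):dx=-3,dy=-9->C; (3,6):dx=-8,dy=-4->C; (3,7):dx=-5,dy=-10->C; (4,5):dx=+3,dy=-3->D
  (4,6):dx=-2,dy=+2->D; (4,7):dx=+1,dy=-4->D; (5,6):dx=-5,dy=+5->D; (5,7):dx=-2,dy=-1->C
  (6,7):dx=+3,dy=-6->D
Step 2: C = 13, D = 8, total pairs = 21.
Step 3: tau = (C - D)/(n(n-1)/2) = (13 - 8)/21 = 0.238095.
Step 4: Exact two-sided p-value (enumerate n! = 5040 permutations of y under H0): p = 0.561905.
Step 5: alpha = 0.05. fail to reject H0.

tau_b = 0.2381 (C=13, D=8), p = 0.561905, fail to reject H0.


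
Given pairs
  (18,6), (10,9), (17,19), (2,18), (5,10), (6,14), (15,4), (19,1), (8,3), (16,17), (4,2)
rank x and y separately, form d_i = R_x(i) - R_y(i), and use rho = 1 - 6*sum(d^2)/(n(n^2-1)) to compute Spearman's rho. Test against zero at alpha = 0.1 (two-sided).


Step 1: Rank x and y separately (midranks; no ties here).
rank(x): 18->10, 10->6, 17->9, 2->1, 5->3, 6->4, 15->7, 19->11, 8->5, 16->8, 4->2
rank(y): 6->5, 9->6, 19->11, 18->10, 10->7, 14->8, 4->4, 1->1, 3->3, 17->9, 2->2
Step 2: d_i = R_x(i) - R_y(i); compute d_i^2.
  (10-5)^2=25, (6-6)^2=0, (9-11)^2=4, (1-10)^2=81, (3-7)^2=16, (4-8)^2=16, (7-4)^2=9, (11-1)^2=100, (5-3)^2=4, (8-9)^2=1, (2-2)^2=0
sum(d^2) = 256.
Step 3: rho = 1 - 6*256 / (11*(11^2 - 1)) = 1 - 1536/1320 = -0.163636.
Step 4: Under H0, t = rho * sqrt((n-2)/(1-rho^2)) = -0.4976 ~ t(9).
Step 5: Two-sided p-value from the t-distribution with 9 df = 0.630685.
Step 6: alpha = 0.1. fail to reject H0.

rho = -0.1636, p = 0.630685, fail to reject H0 at alpha = 0.1.


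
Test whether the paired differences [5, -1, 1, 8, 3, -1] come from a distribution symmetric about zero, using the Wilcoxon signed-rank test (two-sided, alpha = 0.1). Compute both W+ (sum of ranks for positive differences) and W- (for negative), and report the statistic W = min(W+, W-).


Step 1: Drop any zero differences (none here) and take |d_i|.
|d| = [5, 1, 1, 8, 3, 1]
Step 2: Midrank |d_i| (ties get averaged ranks).
ranks: |5|->5, |1|->2, |1|->2, |8|->6, |3|->4, |1|->2
Step 3: Attach original signs; sum ranks with positive sign and with negative sign.
W+ = 5 + 2 + 6 + 4 = 17
W- = 2 + 2 = 4
(Check: W+ + W- = 21 should equal n(n+1)/2 = 21.)
Step 4: Test statistic W = min(W+, W-) = 4.
Step 5: Ties in |d|, so use the tie-corrected normal approximation.
        E[W] = n(n+1)/4 = 6*7/4 = 10.5.
        Tie groups: |d|=1 (t=3); sum(t^3 - t) = 24.
        Var[W] = n(n+1)(2n+1)/24 - sum(t^3-t)/48 = 546/24 - 24/48 = 22.25.
        z = (W - E[W]) / sqrt(Var[W]) = (4 - 10.5) / 4.7170 = -1.3780.
        Two-sided p = 2*Phi(z) = 0.168204.
Step 6: alpha = 0.1. fail to reject H0.

W+ = 17, W- = 4, W = min = 4, p = 0.168204, fail to reject H0.


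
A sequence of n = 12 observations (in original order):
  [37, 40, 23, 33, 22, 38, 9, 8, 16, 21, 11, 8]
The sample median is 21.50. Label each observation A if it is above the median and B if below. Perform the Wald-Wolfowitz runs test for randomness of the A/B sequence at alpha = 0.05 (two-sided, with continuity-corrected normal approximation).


Step 1: Compute median = 21.50; label A = above, B = below.
Labels in order: AAAAAABBBBBB  (n_A = 6, n_B = 6)
Step 2: Count runs R = 2.
Step 3: Under H0 (random ordering), E[R] = 2*n_A*n_B/(n_A+n_B) + 1 = 2*6*6/12 + 1 = 7.0000.
        Var[R] = 2*n_A*n_B*(2*n_A*n_B - n_A - n_B) / ((n_A+n_B)^2 * (n_A+n_B-1)) = 4320/1584 = 2.7273.
        SD[R] = 1.6514.
Step 4: Continuity-corrected z = (R + 0.5 - E[R]) / SD[R] = (2 + 0.5 - 7.0000) / 1.6514 = -2.7249.
Step 5: Two-sided p-value via normal approximation = 2*(1 - Phi(|z|)) = 0.006432.
Step 6: alpha = 0.05. reject H0.

R = 2, z = -2.7249, p = 0.006432, reject H0.


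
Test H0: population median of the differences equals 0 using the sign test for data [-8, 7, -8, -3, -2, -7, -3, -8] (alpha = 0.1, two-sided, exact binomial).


Step 1: Discard zero differences. Original n = 8; n_eff = number of nonzero differences = 8.
Nonzero differences (with sign): -8, +7, -8, -3, -2, -7, -3, -8
Step 2: Count signs: positive = 1, negative = 7.
Step 3: Under H0: P(positive) = 0.5, so the number of positives S ~ Bin(8, 0.5).
Step 4: Two-sided exact p-value = sum of Bin(8,0.5) probabilities at or below the observed probability = 0.070312.
Step 5: alpha = 0.1. reject H0.

n_eff = 8, pos = 1, neg = 7, p = 0.070312, reject H0.


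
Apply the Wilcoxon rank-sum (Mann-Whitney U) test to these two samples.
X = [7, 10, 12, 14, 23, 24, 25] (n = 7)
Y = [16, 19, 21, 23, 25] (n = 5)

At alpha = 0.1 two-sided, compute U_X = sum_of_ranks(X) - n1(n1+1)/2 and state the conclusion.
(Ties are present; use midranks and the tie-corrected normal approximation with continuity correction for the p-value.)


Step 1: Combine and sort all 12 observations; assign midranks.
sorted (value, group): (7,X), (10,X), (12,X), (14,X), (16,Y), (19,Y), (21,Y), (23,X), (23,Y), (24,X), (25,X), (25,Y)
ranks: 7->1, 10->2, 12->3, 14->4, 16->5, 19->6, 21->7, 23->8.5, 23->8.5, 24->10, 25->11.5, 25->11.5
Step 2: Rank sum for X: R1 = 1 + 2 + 3 + 4 + 8.5 + 10 + 11.5 = 40.
Step 3: U_X = R1 - n1(n1+1)/2 = 40 - 7*8/2 = 40 - 28 = 12.
       U_Y = n1*n2 - U_X = 35 - 12 = 23.
Step 4: Ties are present, so use the tie-corrected normal approximation (with continuity correction) for the p-value.
Step 5: p-value = 0.415157; compare to alpha = 0.1. fail to reject H0.

U_X = 12, p = 0.415157, fail to reject H0 at alpha = 0.1.


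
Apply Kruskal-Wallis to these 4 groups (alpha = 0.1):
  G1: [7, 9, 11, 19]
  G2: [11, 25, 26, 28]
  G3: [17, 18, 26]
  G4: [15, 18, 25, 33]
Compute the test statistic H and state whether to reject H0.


Step 1: Combine all N = 15 observations and assign midranks.
sorted (value, group, rank): (7,G1,1), (9,G1,2), (11,G1,3.5), (11,G2,3.5), (15,G4,5), (17,G3,6), (18,G3,7.5), (18,G4,7.5), (19,G1,9), (25,G2,10.5), (25,G4,10.5), (26,G2,12.5), (26,G3,12.5), (28,G2,14), (33,G4,15)
Step 2: Sum ranks within each group.
R_1 = 15.5 (n_1 = 4)
R_2 = 40.5 (n_2 = 4)
R_3 = 26 (n_3 = 3)
R_4 = 38 (n_4 = 4)
Step 3: H = 12/(N(N+1)) * sum(R_i^2/n_i) - 3(N+1)
     = 12/(15*16) * (15.5^2/4 + 40.5^2/4 + 26^2/3 + 38^2/4) - 3*16
     = 0.050000 * 1056.46 - 48
     = 4.822917.
Step 4: Ties present; correction factor C = 1 - 24/(15^3 - 15) = 0.992857. Corrected H = 4.822917 / 0.992857 = 4.857614.
Step 5: Under H0, H ~ chi^2(3); p-value = 0.182525.
Step 6: alpha = 0.1. fail to reject H0.

H = 4.8576, df = 3, p = 0.182525, fail to reject H0.


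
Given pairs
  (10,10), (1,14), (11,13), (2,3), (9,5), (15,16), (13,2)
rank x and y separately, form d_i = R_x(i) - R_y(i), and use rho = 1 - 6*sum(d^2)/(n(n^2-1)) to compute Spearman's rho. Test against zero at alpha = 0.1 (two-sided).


Step 1: Rank x and y separately (midranks; no ties here).
rank(x): 10->4, 1->1, 11->5, 2->2, 9->3, 15->7, 13->6
rank(y): 10->4, 14->6, 13->5, 3->2, 5->3, 16->7, 2->1
Step 2: d_i = R_x(i) - R_y(i); compute d_i^2.
  (4-4)^2=0, (1-6)^2=25, (5-5)^2=0, (2-2)^2=0, (3-3)^2=0, (7-7)^2=0, (6-1)^2=25
sum(d^2) = 50.
Step 3: rho = 1 - 6*50 / (7*(7^2 - 1)) = 1 - 300/336 = 0.107143.
Step 4: Under H0, t = rho * sqrt((n-2)/(1-rho^2)) = 0.2410 ~ t(5).
Step 5: Two-sided p-value from the t-distribution with 5 df = 0.819151.
Step 6: alpha = 0.1. fail to reject H0.

rho = 0.1071, p = 0.819151, fail to reject H0 at alpha = 0.1.


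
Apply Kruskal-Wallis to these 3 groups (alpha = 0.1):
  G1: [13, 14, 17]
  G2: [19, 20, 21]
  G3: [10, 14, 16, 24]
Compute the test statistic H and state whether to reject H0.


Step 1: Combine all N = 10 observations and assign midranks.
sorted (value, group, rank): (10,G3,1), (13,G1,2), (14,G1,3.5), (14,G3,3.5), (16,G3,5), (17,G1,6), (19,G2,7), (20,G2,8), (21,G2,9), (24,G3,10)
Step 2: Sum ranks within each group.
R_1 = 11.5 (n_1 = 3)
R_2 = 24 (n_2 = 3)
R_3 = 19.5 (n_3 = 4)
Step 3: H = 12/(N(N+1)) * sum(R_i^2/n_i) - 3(N+1)
     = 12/(10*11) * (11.5^2/3 + 24^2/3 + 19.5^2/4) - 3*11
     = 0.109091 * 331.146 - 33
     = 3.125000.
Step 4: Ties present; correction factor C = 1 - 6/(10^3 - 10) = 0.993939. Corrected H = 3.125000 / 0.993939 = 3.144055.
Step 5: Under H0, H ~ chi^2(2); p-value = 0.207624.
Step 6: alpha = 0.1. fail to reject H0.

H = 3.1441, df = 2, p = 0.207624, fail to reject H0.


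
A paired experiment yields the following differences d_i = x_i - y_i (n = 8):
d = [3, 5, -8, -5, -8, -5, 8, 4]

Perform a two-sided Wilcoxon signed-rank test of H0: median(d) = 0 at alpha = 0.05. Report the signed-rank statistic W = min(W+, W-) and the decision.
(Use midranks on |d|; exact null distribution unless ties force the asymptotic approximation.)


Step 1: Drop any zero differences (none here) and take |d_i|.
|d| = [3, 5, 8, 5, 8, 5, 8, 4]
Step 2: Midrank |d_i| (ties get averaged ranks).
ranks: |3|->1, |5|->4, |8|->7, |5|->4, |8|->7, |5|->4, |8|->7, |4|->2
Step 3: Attach original signs; sum ranks with positive sign and with negative sign.
W+ = 1 + 4 + 7 + 2 = 14
W- = 7 + 4 + 7 + 4 = 22
(Check: W+ + W- = 36 should equal n(n+1)/2 = 36.)
Step 4: Test statistic W = min(W+, W-) = 14.
Step 5: Ties in |d|, so use the tie-corrected normal approximation.
        E[W] = n(n+1)/4 = 8*9/4 = 18.
        Tie groups: |d|=5 (t=3), |d|=8 (t=3); sum(t^3 - t) = 48.
        Var[W] = n(n+1)(2n+1)/24 - sum(t^3-t)/48 = 1224/24 - 48/48 = 50.
        z = (W - E[W]) / sqrt(Var[W]) = (14 - 18) / 7.0711 = -0.5657.
        Two-sided p = 2*Phi(z) = 0.571608.
Step 6: alpha = 0.05. fail to reject H0.

W+ = 14, W- = 22, W = min = 14, p = 0.571608, fail to reject H0.


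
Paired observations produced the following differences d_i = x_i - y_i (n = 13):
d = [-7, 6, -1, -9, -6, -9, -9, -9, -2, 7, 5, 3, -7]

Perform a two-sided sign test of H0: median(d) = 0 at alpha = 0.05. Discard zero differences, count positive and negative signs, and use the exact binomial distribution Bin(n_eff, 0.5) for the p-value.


Step 1: Discard zero differences. Original n = 13; n_eff = number of nonzero differences = 13.
Nonzero differences (with sign): -7, +6, -1, -9, -6, -9, -9, -9, -2, +7, +5, +3, -7
Step 2: Count signs: positive = 4, negative = 9.
Step 3: Under H0: P(positive) = 0.5, so the number of positives S ~ Bin(13, 0.5).
Step 4: Two-sided exact p-value = sum of Bin(13,0.5) probabilities at or below the observed probability = 0.266846.
Step 5: alpha = 0.05. fail to reject H0.

n_eff = 13, pos = 4, neg = 9, p = 0.266846, fail to reject H0.


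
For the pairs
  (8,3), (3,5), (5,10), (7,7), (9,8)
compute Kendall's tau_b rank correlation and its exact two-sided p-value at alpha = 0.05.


Step 1: Enumerate the 10 unordered pairs (i,j) with i<j and classify each by sign(x_j-x_i) * sign(y_j-y_i).
  (1,2):dx=-5,dy=+2->D; (1,3):dx=-3,dy=+7->D; (1,4):dx=-1,dy=+4->D; (1,5):dx=+1,dy=+5->C
  (2,3):dx=+2,dy=+5->C; (2,4):dx=+4,dy=+2->C; (2,5):dx=+6,dy=+3->C; (3,4):dx=+2,dy=-3->D
  (3,5):dx=+4,dy=-2->D; (4,5):dx=+2,dy=+1->C
Step 2: C = 5, D = 5, total pairs = 10.
Step 3: tau = (C - D)/(n(n-1)/2) = (5 - 5)/10 = 0.000000.
Step 4: Exact two-sided p-value (enumerate n! = 120 permutations of y under H0): p = 1.000000.
Step 5: alpha = 0.05. fail to reject H0.

tau_b = 0.0000 (C=5, D=5), p = 1.000000, fail to reject H0.


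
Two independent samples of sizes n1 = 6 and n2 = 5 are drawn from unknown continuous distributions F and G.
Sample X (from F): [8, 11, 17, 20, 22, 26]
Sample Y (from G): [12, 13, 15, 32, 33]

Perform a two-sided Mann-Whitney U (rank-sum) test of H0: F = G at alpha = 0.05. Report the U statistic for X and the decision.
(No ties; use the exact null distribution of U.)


Step 1: Combine and sort all 11 observations; assign midranks.
sorted (value, group): (8,X), (11,X), (12,Y), (13,Y), (15,Y), (17,X), (20,X), (22,X), (26,X), (32,Y), (33,Y)
ranks: 8->1, 11->2, 12->3, 13->4, 15->5, 17->6, 20->7, 22->8, 26->9, 32->10, 33->11
Step 2: Rank sum for X: R1 = 1 + 2 + 6 + 7 + 8 + 9 = 33.
Step 3: U_X = R1 - n1(n1+1)/2 = 33 - 6*7/2 = 33 - 21 = 12.
       U_Y = n1*n2 - U_X = 30 - 12 = 18.
Step 4: No ties, so the exact null distribution of U (based on enumerating the C(11,6) = 462 equally likely rank assignments) gives the two-sided p-value.
Step 5: p-value = 0.662338; compare to alpha = 0.05. fail to reject H0.

U_X = 12, p = 0.662338, fail to reject H0 at alpha = 0.05.


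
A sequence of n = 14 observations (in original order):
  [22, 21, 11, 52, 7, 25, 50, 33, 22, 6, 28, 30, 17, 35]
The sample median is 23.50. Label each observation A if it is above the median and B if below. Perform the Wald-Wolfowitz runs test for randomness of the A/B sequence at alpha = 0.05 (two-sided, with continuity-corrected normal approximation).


Step 1: Compute median = 23.50; label A = above, B = below.
Labels in order: BBBABAAABBAABA  (n_A = 7, n_B = 7)
Step 2: Count runs R = 8.
Step 3: Under H0 (random ordering), E[R] = 2*n_A*n_B/(n_A+n_B) + 1 = 2*7*7/14 + 1 = 8.0000.
        Var[R] = 2*n_A*n_B*(2*n_A*n_B - n_A - n_B) / ((n_A+n_B)^2 * (n_A+n_B-1)) = 8232/2548 = 3.2308.
        SD[R] = 1.7974.
Step 4: R = E[R], so z = 0 with no continuity correction.
Step 5: Two-sided p-value via normal approximation = 2*(1 - Phi(|z|)) = 1.000000.
Step 6: alpha = 0.05. fail to reject H0.

R = 8, z = 0.0000, p = 1.000000, fail to reject H0.


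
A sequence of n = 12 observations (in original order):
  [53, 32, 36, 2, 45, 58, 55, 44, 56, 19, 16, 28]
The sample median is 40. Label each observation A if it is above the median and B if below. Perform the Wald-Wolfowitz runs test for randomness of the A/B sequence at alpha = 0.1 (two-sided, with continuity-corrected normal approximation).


Step 1: Compute median = 40; label A = above, B = below.
Labels in order: ABBBAAAAABBB  (n_A = 6, n_B = 6)
Step 2: Count runs R = 4.
Step 3: Under H0 (random ordering), E[R] = 2*n_A*n_B/(n_A+n_B) + 1 = 2*6*6/12 + 1 = 7.0000.
        Var[R] = 2*n_A*n_B*(2*n_A*n_B - n_A - n_B) / ((n_A+n_B)^2 * (n_A+n_B-1)) = 4320/1584 = 2.7273.
        SD[R] = 1.6514.
Step 4: Continuity-corrected z = (R + 0.5 - E[R]) / SD[R] = (4 + 0.5 - 7.0000) / 1.6514 = -1.5138.
Step 5: Two-sided p-value via normal approximation = 2*(1 - Phi(|z|)) = 0.130070.
Step 6: alpha = 0.1. fail to reject H0.

R = 4, z = -1.5138, p = 0.130070, fail to reject H0.


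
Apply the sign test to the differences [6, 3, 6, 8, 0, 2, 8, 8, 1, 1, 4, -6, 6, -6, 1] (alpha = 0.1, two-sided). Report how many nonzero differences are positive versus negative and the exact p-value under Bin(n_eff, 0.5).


Step 1: Discard zero differences. Original n = 15; n_eff = number of nonzero differences = 14.
Nonzero differences (with sign): +6, +3, +6, +8, +2, +8, +8, +1, +1, +4, -6, +6, -6, +1
Step 2: Count signs: positive = 12, negative = 2.
Step 3: Under H0: P(positive) = 0.5, so the number of positives S ~ Bin(14, 0.5).
Step 4: Two-sided exact p-value = sum of Bin(14,0.5) probabilities at or below the observed probability = 0.012939.
Step 5: alpha = 0.1. reject H0.

n_eff = 14, pos = 12, neg = 2, p = 0.012939, reject H0.


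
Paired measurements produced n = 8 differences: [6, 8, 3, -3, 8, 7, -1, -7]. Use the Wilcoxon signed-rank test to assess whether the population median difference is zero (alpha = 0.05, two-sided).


Step 1: Drop any zero differences (none here) and take |d_i|.
|d| = [6, 8, 3, 3, 8, 7, 1, 7]
Step 2: Midrank |d_i| (ties get averaged ranks).
ranks: |6|->4, |8|->7.5, |3|->2.5, |3|->2.5, |8|->7.5, |7|->5.5, |1|->1, |7|->5.5
Step 3: Attach original signs; sum ranks with positive sign and with negative sign.
W+ = 4 + 7.5 + 2.5 + 7.5 + 5.5 = 27
W- = 2.5 + 1 + 5.5 = 9
(Check: W+ + W- = 36 should equal n(n+1)/2 = 36.)
Step 4: Test statistic W = min(W+, W-) = 9.
Step 5: Ties in |d|, so use the tie-corrected normal approximation.
        E[W] = n(n+1)/4 = 8*9/4 = 18.
        Tie groups: |d|=3 (t=2), |d|=7 (t=2), |d|=8 (t=2); sum(t^3 - t) = 18.
        Var[W] = n(n+1)(2n+1)/24 - sum(t^3-t)/48 = 1224/24 - 18/48 = 50.625.
        z = (W - E[W]) / sqrt(Var[W]) = (9 - 18) / 7.1151 = -1.2649.
        Two-sided p = 2*Phi(z) = 0.205903.
Step 6: alpha = 0.05. fail to reject H0.

W+ = 27, W- = 9, W = min = 9, p = 0.205903, fail to reject H0.


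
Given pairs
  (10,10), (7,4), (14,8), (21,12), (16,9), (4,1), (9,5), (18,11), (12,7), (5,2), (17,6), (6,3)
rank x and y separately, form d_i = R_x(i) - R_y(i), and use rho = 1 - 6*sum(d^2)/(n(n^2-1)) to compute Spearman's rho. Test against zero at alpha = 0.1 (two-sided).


Step 1: Rank x and y separately (midranks; no ties here).
rank(x): 10->6, 7->4, 14->8, 21->12, 16->9, 4->1, 9->5, 18->11, 12->7, 5->2, 17->10, 6->3
rank(y): 10->10, 4->4, 8->8, 12->12, 9->9, 1->1, 5->5, 11->11, 7->7, 2->2, 6->6, 3->3
Step 2: d_i = R_x(i) - R_y(i); compute d_i^2.
  (6-10)^2=16, (4-4)^2=0, (8-8)^2=0, (12-12)^2=0, (9-9)^2=0, (1-1)^2=0, (5-5)^2=0, (11-11)^2=0, (7-7)^2=0, (2-2)^2=0, (10-6)^2=16, (3-3)^2=0
sum(d^2) = 32.
Step 3: rho = 1 - 6*32 / (12*(12^2 - 1)) = 1 - 192/1716 = 0.888112.
Step 4: Under H0, t = rho * sqrt((n-2)/(1-rho^2)) = 6.1103 ~ t(10).
Step 5: Two-sided p-value from the t-distribution with 10 df = 0.000114.
Step 6: alpha = 0.1. reject H0.

rho = 0.8881, p = 0.000114, reject H0 at alpha = 0.1.


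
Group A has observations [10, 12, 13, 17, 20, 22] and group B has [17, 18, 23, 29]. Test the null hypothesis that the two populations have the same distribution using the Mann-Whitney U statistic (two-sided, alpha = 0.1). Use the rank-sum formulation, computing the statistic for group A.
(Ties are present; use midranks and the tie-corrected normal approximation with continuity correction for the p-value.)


Step 1: Combine and sort all 10 observations; assign midranks.
sorted (value, group): (10,X), (12,X), (13,X), (17,X), (17,Y), (18,Y), (20,X), (22,X), (23,Y), (29,Y)
ranks: 10->1, 12->2, 13->3, 17->4.5, 17->4.5, 18->6, 20->7, 22->8, 23->9, 29->10
Step 2: Rank sum for X: R1 = 1 + 2 + 3 + 4.5 + 7 + 8 = 25.5.
Step 3: U_X = R1 - n1(n1+1)/2 = 25.5 - 6*7/2 = 25.5 - 21 = 4.5.
       U_Y = n1*n2 - U_X = 24 - 4.5 = 19.5.
Step 4: Ties are present, so use the tie-corrected normal approximation (with continuity correction) for the p-value.
Step 5: p-value = 0.134407; compare to alpha = 0.1. fail to reject H0.

U_X = 4.5, p = 0.134407, fail to reject H0 at alpha = 0.1.


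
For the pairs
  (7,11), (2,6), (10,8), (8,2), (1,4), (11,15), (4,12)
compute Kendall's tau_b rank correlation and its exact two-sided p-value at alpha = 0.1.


Step 1: Enumerate the 21 unordered pairs (i,j) with i<j and classify each by sign(x_j-x_i) * sign(y_j-y_i).
  (1,2):dx=-5,dy=-5->C; (1,3):dx=+3,dy=-3->D; (1,4):dx=+1,dy=-9->D; (1,5):dx=-6,dy=-7->C
  (1,6):dx=+4,dy=+4->C; (1,7):dx=-3,dy=+1->D; (2,3):dx=+8,dy=+2->C; (2,4):dx=+6,dy=-4->D
  (2,5):dx=-1,dy=-2->C; (2,6):dx=+9,dy=+9->C; (2,7):dx=+2,dy=+6->C; (3,4):dx=-2,dy=-6->C
  (3,5):dx=-9,dy=-4->C; (3,6):dx=+1,dy=+7->C; (3,7):dx=-6,dy=+4->D; (4,5):dx=-7,dy=+2->D
  (4,6):dx=+3,dy=+13->C; (4,7):dx=-4,dy=+10->D; (5,6):dx=+10,dy=+11->C; (5,7):dx=+3,dy=+8->C
  (6,7):dx=-7,dy=-3->C
Step 2: C = 14, D = 7, total pairs = 21.
Step 3: tau = (C - D)/(n(n-1)/2) = (14 - 7)/21 = 0.333333.
Step 4: Exact two-sided p-value (enumerate n! = 5040 permutations of y under H0): p = 0.381349.
Step 5: alpha = 0.1. fail to reject H0.

tau_b = 0.3333 (C=14, D=7), p = 0.381349, fail to reject H0.


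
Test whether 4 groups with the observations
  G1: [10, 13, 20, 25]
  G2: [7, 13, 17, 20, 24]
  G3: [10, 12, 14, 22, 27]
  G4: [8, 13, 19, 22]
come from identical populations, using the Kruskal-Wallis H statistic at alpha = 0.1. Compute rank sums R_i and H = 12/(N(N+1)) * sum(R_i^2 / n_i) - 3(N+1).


Step 1: Combine all N = 18 observations and assign midranks.
sorted (value, group, rank): (7,G2,1), (8,G4,2), (10,G1,3.5), (10,G3,3.5), (12,G3,5), (13,G1,7), (13,G2,7), (13,G4,7), (14,G3,9), (17,G2,10), (19,G4,11), (20,G1,12.5), (20,G2,12.5), (22,G3,14.5), (22,G4,14.5), (24,G2,16), (25,G1,17), (27,G3,18)
Step 2: Sum ranks within each group.
R_1 = 40 (n_1 = 4)
R_2 = 46.5 (n_2 = 5)
R_3 = 50 (n_3 = 5)
R_4 = 34.5 (n_4 = 4)
Step 3: H = 12/(N(N+1)) * sum(R_i^2/n_i) - 3(N+1)
     = 12/(18*19) * (40^2/4 + 46.5^2/5 + 50^2/5 + 34.5^2/4) - 3*19
     = 0.035088 * 1630.01 - 57
     = 0.193421.
Step 4: Ties present; correction factor C = 1 - 42/(18^3 - 18) = 0.992776. Corrected H = 0.193421 / 0.992776 = 0.194828.
Step 5: Under H0, H ~ chi^2(3); p-value = 0.978420.
Step 6: alpha = 0.1. fail to reject H0.

H = 0.1948, df = 3, p = 0.978420, fail to reject H0.


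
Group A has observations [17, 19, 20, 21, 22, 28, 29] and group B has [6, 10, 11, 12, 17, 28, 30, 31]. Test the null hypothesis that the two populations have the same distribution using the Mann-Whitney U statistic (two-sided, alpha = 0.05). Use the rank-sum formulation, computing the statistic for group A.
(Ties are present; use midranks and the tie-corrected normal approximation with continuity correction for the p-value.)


Step 1: Combine and sort all 15 observations; assign midranks.
sorted (value, group): (6,Y), (10,Y), (11,Y), (12,Y), (17,X), (17,Y), (19,X), (20,X), (21,X), (22,X), (28,X), (28,Y), (29,X), (30,Y), (31,Y)
ranks: 6->1, 10->2, 11->3, 12->4, 17->5.5, 17->5.5, 19->7, 20->8, 21->9, 22->10, 28->11.5, 28->11.5, 29->13, 30->14, 31->15
Step 2: Rank sum for X: R1 = 5.5 + 7 + 8 + 9 + 10 + 11.5 + 13 = 64.
Step 3: U_X = R1 - n1(n1+1)/2 = 64 - 7*8/2 = 64 - 28 = 36.
       U_Y = n1*n2 - U_X = 56 - 36 = 20.
Step 4: Ties are present, so use the tie-corrected normal approximation (with continuity correction) for the p-value.
Step 5: p-value = 0.384568; compare to alpha = 0.05. fail to reject H0.

U_X = 36, p = 0.384568, fail to reject H0 at alpha = 0.05.


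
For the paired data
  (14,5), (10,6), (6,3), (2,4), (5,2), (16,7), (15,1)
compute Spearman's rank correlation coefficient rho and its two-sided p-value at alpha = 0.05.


Step 1: Rank x and y separately (midranks; no ties here).
rank(x): 14->5, 10->4, 6->3, 2->1, 5->2, 16->7, 15->6
rank(y): 5->5, 6->6, 3->3, 4->4, 2->2, 7->7, 1->1
Step 2: d_i = R_x(i) - R_y(i); compute d_i^2.
  (5-5)^2=0, (4-6)^2=4, (3-3)^2=0, (1-4)^2=9, (2-2)^2=0, (7-7)^2=0, (6-1)^2=25
sum(d^2) = 38.
Step 3: rho = 1 - 6*38 / (7*(7^2 - 1)) = 1 - 228/336 = 0.321429.
Step 4: Under H0, t = rho * sqrt((n-2)/(1-rho^2)) = 0.7590 ~ t(5).
Step 5: Two-sided p-value from the t-distribution with 5 df = 0.482072.
Step 6: alpha = 0.05. fail to reject H0.

rho = 0.3214, p = 0.482072, fail to reject H0 at alpha = 0.05.


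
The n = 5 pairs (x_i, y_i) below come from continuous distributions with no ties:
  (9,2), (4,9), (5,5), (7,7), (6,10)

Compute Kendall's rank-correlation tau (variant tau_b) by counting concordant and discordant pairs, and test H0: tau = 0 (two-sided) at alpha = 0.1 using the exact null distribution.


Step 1: Enumerate the 10 unordered pairs (i,j) with i<j and classify each by sign(x_j-x_i) * sign(y_j-y_i).
  (1,2):dx=-5,dy=+7->D; (1,3):dx=-4,dy=+3->D; (1,4):dx=-2,dy=+5->D; (1,5):dx=-3,dy=+8->D
  (2,3):dx=+1,dy=-4->D; (2,4):dx=+3,dy=-2->D; (2,5):dx=+2,dy=+1->C; (3,4):dx=+2,dy=+2->C
  (3,5):dx=+1,dy=+5->C; (4,5):dx=-1,dy=+3->D
Step 2: C = 3, D = 7, total pairs = 10.
Step 3: tau = (C - D)/(n(n-1)/2) = (3 - 7)/10 = -0.400000.
Step 4: Exact two-sided p-value (enumerate n! = 120 permutations of y under H0): p = 0.483333.
Step 5: alpha = 0.1. fail to reject H0.

tau_b = -0.4000 (C=3, D=7), p = 0.483333, fail to reject H0.
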